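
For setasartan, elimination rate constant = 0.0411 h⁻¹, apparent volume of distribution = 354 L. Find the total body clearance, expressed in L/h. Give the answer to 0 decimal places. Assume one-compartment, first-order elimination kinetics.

CL = k × Vd = 0.0411 × 354 = 14.55 L/h

15 L/h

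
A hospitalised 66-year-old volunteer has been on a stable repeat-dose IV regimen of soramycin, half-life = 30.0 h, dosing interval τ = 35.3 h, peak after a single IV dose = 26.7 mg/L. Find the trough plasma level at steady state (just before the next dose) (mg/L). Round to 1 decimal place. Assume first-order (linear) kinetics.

k = ln2 / t½ = 0.693147 / 30.0 = 0.02310 h⁻¹
e^(−kτ) = e^(−0.02310 × 35.3) = 0.4424
Accumulation ratio R = 1 / (1 − e^(−kτ)) = 1 / (1 − 0.4424) = 1.793
Steady-state trough = C₀ × R × e^(−kτ) = 26.7 × 1.793 × 0.4424 = 21.18 mg/L

21.2 mg/L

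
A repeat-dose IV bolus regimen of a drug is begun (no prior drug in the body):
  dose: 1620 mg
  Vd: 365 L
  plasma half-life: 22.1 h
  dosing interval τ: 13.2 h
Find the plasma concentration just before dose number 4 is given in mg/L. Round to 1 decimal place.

6.2 mg/L

C₀ per dose = Dose / Vd = 1620 / 365 = 4.438 mg/L
k = ln2 / t½ = 0.693147 / 22.1 = 0.03136 h⁻¹
Fraction remaining after one interval: r = e^(−kτ) = e^(−0.03136 × 13.2) = 0.6610
Before dose 4, 3 doses have been given (aged 1τ, 2τ, 3τ).
C_trough = C₀ × (r + r² + … + r^3) = C₀ × r(1−r^3)/(1−r)
        = 4.438 × 0.6610 × (1 − 0.2888) / (1 − 0.6610) = 6.154 mg/L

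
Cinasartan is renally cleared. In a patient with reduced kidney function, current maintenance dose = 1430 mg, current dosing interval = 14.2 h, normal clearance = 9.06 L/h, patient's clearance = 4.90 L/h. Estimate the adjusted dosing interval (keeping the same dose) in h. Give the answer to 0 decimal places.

To keep the same average steady-state level, dosing rate must scale with clearance.
CL ratio = 4.90 / 9.06 = 0.5408
New interval (same dose) = 14.2 / 0.5408 = 26.26 h

26 h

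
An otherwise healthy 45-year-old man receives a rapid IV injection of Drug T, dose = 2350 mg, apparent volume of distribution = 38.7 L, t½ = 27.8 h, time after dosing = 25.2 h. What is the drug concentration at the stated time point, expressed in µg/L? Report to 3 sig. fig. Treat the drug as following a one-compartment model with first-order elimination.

32400 µg/L

C₀ = Dose / Vd = 2350 / 38.7 = 60.72 mg/L
k = ln2 / t½ = 0.693147 / 27.8 = 0.02493 h⁻¹
C = C₀ · e^(−k·t) = 60.72 × e^(−0.02493 × 25.2)
  = 60.72 × 0.5335 = 32.39 mg/L
Convert: 32.39 mg/L × 1000 = 32390 µg/L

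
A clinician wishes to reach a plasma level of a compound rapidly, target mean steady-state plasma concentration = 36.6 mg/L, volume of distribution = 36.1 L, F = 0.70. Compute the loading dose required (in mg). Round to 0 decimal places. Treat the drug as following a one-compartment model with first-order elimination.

1888 mg

LD = Css × Vd / F = 36.6 × 36.1 / 0.70 = 1888 mg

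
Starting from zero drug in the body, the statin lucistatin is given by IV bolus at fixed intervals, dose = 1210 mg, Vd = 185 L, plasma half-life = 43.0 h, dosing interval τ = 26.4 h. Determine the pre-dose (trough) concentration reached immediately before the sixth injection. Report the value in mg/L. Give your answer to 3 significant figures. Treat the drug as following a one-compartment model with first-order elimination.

10.9 mg/L

C₀ per dose = Dose / Vd = 1210 / 185 = 6.541 mg/L
k = ln2 / t½ = 0.693147 / 43.0 = 0.01612 h⁻¹
Fraction remaining after one interval: r = e^(−kτ) = e^(−0.01612 × 26.4) = 0.6534
Before dose 6, 5 doses have been given (aged 1τ, 2τ, 3τ, 4τ, 5τ).
C_trough = C₀ × (r + r² + … + r^5) = C₀ × r(1−r^5)/(1−r)
        = 6.541 × 0.6534 × (1 − 0.1191) / (1 − 0.6534) = 10.86 mg/L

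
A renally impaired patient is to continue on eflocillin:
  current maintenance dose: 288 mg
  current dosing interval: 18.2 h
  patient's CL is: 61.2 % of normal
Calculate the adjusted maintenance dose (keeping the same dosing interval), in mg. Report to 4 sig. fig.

To keep the same average steady-state level, dosing rate must scale with clearance.
CL ratio = 61.2 / 100 = 0.6120
New dose (same interval) = 288 × 0.6120 = 176.3 mg

176.3 mg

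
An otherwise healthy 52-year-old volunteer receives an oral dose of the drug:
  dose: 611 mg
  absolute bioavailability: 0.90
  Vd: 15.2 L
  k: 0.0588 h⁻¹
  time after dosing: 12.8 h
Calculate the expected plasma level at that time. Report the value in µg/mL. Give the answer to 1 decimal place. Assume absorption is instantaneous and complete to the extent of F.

Amount reaching circulation = F × Dose = 0.90 × 611.0 = 549.9 mg
C₀ = F·Dose / Vd = 549.9 / 15.2 = 36.18 mg/L
C = C₀ · e^(−k·t) = 36.18 × e^(−0.05880 × 12.8)
  = 36.18 × 0.4711 = 17.04 mg/L
(17.04 mg/L = 17.04 µg/mL)

17.0 µg/mL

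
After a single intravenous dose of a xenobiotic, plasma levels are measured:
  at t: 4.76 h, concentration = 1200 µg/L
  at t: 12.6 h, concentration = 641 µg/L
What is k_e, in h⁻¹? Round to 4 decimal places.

k = ln(C₁/C₂) / (t₂ − t₁) = ln(1200/641) / (12.6 − 4.76)
  = 0.6270 / 7.840 = 0.07997 h⁻¹

0.0800 h⁻¹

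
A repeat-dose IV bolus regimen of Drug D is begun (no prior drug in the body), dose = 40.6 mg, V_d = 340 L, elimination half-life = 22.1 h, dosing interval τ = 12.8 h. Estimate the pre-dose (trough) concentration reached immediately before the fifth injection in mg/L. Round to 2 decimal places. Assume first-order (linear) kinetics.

0.19 mg/L

C₀ per dose = Dose / Vd = 40.6 / 340 = 0.1194 mg/L
k = ln2 / t½ = 0.693147 / 22.1 = 0.03136 h⁻¹
Fraction remaining after one interval: r = e^(−kτ) = e^(−0.03136 × 12.8) = 0.6694
Before dose 5, 4 doses have been given (aged 1τ, 2τ, 3τ, 4τ).
C_trough = C₀ × (r + r² + … + r^4) = C₀ × r(1−r^4)/(1−r)
        = 0.1194 × 0.6694 × (1 − 0.2008) / (1 − 0.6694) = 0.1932 mg/L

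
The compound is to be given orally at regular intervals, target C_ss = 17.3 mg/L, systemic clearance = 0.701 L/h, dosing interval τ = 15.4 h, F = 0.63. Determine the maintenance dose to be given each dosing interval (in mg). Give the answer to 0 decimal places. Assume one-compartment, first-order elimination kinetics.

296 mg

At steady state, F × (Dose/τ) = Css × CL.
Dose = Css × CL × τ / F = 17.3 × 0.7010 × 15.4 / 0.63 = 296.4 mg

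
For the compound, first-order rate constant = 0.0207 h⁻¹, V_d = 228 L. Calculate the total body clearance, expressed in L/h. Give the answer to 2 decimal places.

CL = k × Vd = 0.0207 × 228 = 4.720 L/h

4.72 L/h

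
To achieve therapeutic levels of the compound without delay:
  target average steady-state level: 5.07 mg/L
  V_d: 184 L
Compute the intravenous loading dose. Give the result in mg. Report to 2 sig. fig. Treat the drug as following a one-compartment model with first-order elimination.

LD = Css × Vd = 5.07 × 184 = 932.9 mg

930 mg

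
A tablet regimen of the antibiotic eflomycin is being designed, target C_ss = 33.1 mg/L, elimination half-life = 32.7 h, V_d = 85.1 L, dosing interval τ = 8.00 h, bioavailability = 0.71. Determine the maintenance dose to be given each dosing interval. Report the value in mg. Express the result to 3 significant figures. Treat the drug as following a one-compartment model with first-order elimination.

673 mg

k = ln2 / t½ = 0.693147 / 32.7 = 0.02120 h⁻¹
CL = k × Vd = 0.02120 × 85.1 = 1.804 L/h
At steady state, F × (Dose/τ) = Css × CL.
Dose = Css × CL × τ / F = 33.1 × 1.804 × 8.00 / 0.71 = 672.8 mg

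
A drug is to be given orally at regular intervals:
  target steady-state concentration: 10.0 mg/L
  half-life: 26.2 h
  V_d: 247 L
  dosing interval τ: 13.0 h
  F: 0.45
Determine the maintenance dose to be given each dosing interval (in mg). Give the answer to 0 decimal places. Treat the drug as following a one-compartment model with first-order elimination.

k = ln2 / t½ = 0.693147 / 26.2 = 0.02646 h⁻¹
CL = k × Vd = 0.02646 × 247 = 6.536 L/h
At steady state, F × (Dose/τ) = Css × CL.
Dose = Css × CL × τ / F = 10.0 × 6.536 × 13.0 / 0.45 = 1888 mg

1888 mg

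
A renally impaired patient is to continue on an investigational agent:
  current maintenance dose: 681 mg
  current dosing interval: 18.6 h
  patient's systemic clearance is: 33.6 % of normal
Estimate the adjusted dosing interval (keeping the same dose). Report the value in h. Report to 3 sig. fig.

55.4 h

To keep the same average steady-state level, dosing rate must scale with clearance.
CL ratio = 33.6 / 100 = 0.3360
New interval (same dose) = 18.6 / 0.3360 = 55.36 h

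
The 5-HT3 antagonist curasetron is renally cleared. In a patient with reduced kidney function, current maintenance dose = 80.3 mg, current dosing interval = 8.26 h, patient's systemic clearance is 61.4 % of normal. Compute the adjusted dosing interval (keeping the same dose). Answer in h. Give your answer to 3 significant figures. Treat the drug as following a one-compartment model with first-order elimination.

To keep the same average steady-state level, dosing rate must scale with clearance.
CL ratio = 61.4 / 100 = 0.6140
New interval (same dose) = 8.26 / 0.6140 = 13.45 h

13.5 h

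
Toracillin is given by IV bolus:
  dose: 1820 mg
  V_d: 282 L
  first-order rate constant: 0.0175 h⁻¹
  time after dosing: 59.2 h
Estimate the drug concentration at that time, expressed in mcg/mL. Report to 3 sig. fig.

2.29 mcg/mL

C₀ = Dose / Vd = 1820 / 282 = 6.454 mg/L
C = C₀ · e^(−k·t) = 6.454 × e^(−0.01750 × 59.2)
  = 6.454 × 0.3549 = 2.291 mg/L
(2.291 mg/L = 2.291 mcg/mL)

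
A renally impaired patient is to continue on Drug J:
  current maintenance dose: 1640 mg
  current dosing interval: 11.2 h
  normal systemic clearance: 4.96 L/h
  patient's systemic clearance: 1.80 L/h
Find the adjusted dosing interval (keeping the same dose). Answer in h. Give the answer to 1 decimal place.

To keep the same average steady-state level, dosing rate must scale with clearance.
CL ratio = 1.80 / 4.96 = 0.3629
New interval (same dose) = 11.2 / 0.3629 = 30.86 h

30.9 h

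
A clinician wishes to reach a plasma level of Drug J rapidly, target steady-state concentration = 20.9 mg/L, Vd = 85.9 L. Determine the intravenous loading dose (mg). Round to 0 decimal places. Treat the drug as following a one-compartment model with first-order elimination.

LD = Css × Vd = 20.9 × 85.9 = 1795 mg

1795 mg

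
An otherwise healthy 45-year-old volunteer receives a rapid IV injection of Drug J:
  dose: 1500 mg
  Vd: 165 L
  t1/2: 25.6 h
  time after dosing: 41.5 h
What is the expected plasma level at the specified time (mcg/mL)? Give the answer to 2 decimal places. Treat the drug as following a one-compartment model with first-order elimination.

2.96 mcg/mL

C₀ = Dose / Vd = 1500 / 165 = 9.091 mg/L
k = ln2 / t½ = 0.693147 / 25.6 = 0.02708 h⁻¹
C = C₀ · e^(−k·t) = 9.091 × e^(−0.02708 × 41.5)
  = 9.091 × 0.3250 = 2.955 mg/L
(2.955 mg/L = 2.955 mcg/mL)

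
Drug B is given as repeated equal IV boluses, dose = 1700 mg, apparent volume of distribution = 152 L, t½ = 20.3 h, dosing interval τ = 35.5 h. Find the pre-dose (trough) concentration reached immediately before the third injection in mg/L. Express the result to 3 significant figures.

C₀ per dose = Dose / Vd = 1700 / 152 = 11.18 mg/L
k = ln2 / t½ = 0.693147 / 20.3 = 0.03415 h⁻¹
Fraction remaining after one interval: r = e^(−kτ) = e^(−0.03415 × 35.5) = 0.2975
Before dose 3, 2 doses have been given (aged 1τ, 2τ).
C_trough = C₀ × (r + r²) = 11.18 × (0.2975 + 0.08851) = 4.316 mg/L

4.32 mg/L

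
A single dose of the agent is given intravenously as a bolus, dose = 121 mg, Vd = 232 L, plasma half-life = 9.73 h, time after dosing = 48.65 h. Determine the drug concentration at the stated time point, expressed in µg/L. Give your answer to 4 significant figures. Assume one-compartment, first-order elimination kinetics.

C₀ = Dose / Vd = 121.0 / 232 = 0.5216 mg/L
k = ln2 / t½ = 0.693147 / 9.73 = 0.07124 h⁻¹
t / t½ = 48.65 / 9.73 = 5 half-lives
C = C₀ × (1/2)^5 = 0.5216 × 0.03125 = 0.01630 mg/L
Convert: 0.01630 mg/L × 1000 = 16.30 µg/L

16.30 µg/L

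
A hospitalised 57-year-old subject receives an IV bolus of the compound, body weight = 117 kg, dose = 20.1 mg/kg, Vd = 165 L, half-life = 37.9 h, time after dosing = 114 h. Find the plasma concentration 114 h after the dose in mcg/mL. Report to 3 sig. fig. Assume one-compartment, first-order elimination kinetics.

1.77 mcg/mL

Total dose = 20.1 × 117 = 2352 mg
C₀ = Dose / Vd = 2352 / 165 = 14.25 mg/L
k = ln2 / t½ = 0.693147 / 37.9 = 0.01829 h⁻¹
C = C₀ · e^(−k·t) = 14.25 × e^(−0.01829 × 114)
  = 14.25 × 0.1243 = 1.771 mg/L
(1.771 mg/L = 1.771 mcg/mL)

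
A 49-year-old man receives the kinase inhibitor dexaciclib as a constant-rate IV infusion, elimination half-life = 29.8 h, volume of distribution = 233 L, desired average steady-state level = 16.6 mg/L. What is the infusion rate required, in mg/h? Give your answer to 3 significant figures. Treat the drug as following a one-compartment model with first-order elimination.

90.0 mg/h

k = ln2 / t½ = 0.693147 / 29.8 = 0.02326 h⁻¹
CL = k × Vd = 0.02326 × 233 = 5.420 L/h
At steady state, infusion rate R₀ = Css × CL = 16.6 × 5.420 = 89.97 mg/h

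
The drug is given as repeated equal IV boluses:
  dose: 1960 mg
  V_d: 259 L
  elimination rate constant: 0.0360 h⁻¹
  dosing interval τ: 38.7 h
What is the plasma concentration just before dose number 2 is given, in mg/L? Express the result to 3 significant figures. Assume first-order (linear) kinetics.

C₀ per dose = Dose / Vd = 1960 / 259 = 7.568 mg/L
Fraction remaining after one interval: r = e^(−kτ) = e^(−0.03600 × 38.7) = 0.2483
Before dose 2, 1 dose has been given (aged 1τ).
C_trough = C₀ × r = 7.568 × 0.2483 = 1.879 mg/L

1.88 mg/L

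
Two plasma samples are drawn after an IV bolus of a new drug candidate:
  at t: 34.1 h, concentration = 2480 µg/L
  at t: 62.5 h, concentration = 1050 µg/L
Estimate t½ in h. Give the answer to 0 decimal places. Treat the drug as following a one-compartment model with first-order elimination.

23 h

k = ln(C₁/C₂) / (t₂ − t₁) = ln(2480/1050) / (62.5 − 34.1)
  = 0.8595 / 28.40 = 0.03026 h⁻¹
t½ = ln2 / k = 0.693147 / 0.03026 = 22.91 h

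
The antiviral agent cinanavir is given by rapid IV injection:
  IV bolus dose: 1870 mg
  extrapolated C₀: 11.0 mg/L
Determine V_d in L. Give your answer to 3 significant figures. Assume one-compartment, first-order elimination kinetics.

Vd = Dose / C₀ = 1870 / 11.0 = 170.0 L

170 L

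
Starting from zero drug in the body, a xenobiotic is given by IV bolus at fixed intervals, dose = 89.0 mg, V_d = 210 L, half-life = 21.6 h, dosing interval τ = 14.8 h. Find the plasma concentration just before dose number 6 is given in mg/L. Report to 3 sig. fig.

C₀ per dose = Dose / Vd = 89.0 / 210 = 0.4238 mg/L
k = ln2 / t½ = 0.693147 / 21.6 = 0.03209 h⁻¹
Fraction remaining after one interval: r = e^(−kτ) = e^(−0.03209 × 14.8) = 0.6219
Before dose 6, 5 doses have been given (aged 1τ, 2τ, 3τ, 4τ, 5τ).
C_trough = C₀ × (r + r² + … + r^5) = C₀ × r(1−r^5)/(1−r)
        = 0.4238 × 0.6219 × (1 − 0.09303) / (1 − 0.6219) = 0.6322 mg/L

0.632 mg/L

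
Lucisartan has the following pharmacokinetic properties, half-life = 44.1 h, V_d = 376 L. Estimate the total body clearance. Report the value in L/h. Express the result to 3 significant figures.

5.91 L/h

k = ln2 / t½ = 0.693147 / 44.1 = 0.01572 h⁻¹
CL = k × Vd = 0.01572 × 376 = 5.911 L/h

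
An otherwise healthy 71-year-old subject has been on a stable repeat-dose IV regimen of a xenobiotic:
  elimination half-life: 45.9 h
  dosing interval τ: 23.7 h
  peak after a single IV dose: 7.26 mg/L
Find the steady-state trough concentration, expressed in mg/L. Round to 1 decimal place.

16.9 mg/L

k = ln2 / t½ = 0.693147 / 45.9 = 0.01510 h⁻¹
e^(−kτ) = e^(−0.01510 × 23.7) = 0.6992
Accumulation ratio R = 1 / (1 − e^(−kτ)) = 1 / (1 − 0.6992) = 3.324
Steady-state trough = C₀ × R × e^(−kτ) = 7.26 × 3.324 × 0.6992 = 16.87 mg/L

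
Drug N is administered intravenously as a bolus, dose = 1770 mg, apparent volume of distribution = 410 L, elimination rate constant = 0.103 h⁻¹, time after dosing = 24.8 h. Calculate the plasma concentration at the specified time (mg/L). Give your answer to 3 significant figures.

C₀ = Dose / Vd = 1770 / 410 = 4.317 mg/L
C = C₀ · e^(−k·t) = 4.317 × e^(−0.1030 × 24.8)
  = 4.317 × 0.07774 = 0.3356 mg/L

0.336 mg/L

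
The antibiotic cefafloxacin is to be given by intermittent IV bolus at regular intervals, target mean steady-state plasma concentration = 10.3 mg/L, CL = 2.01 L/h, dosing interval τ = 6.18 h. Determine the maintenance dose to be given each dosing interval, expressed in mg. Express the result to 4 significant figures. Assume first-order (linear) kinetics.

127.9 mg

At steady state, Dose/τ = Css × CL.
Dose = Css × CL × τ = 10.3 × 2.010 × 6.18 = 127.9 mg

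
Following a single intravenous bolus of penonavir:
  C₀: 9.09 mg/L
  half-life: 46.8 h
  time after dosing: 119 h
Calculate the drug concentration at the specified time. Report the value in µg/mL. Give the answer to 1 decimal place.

1.6 µg/mL

k = ln2 / t½ = 0.693147 / 46.8 = 0.01481 h⁻¹
C = C₀ · e^(−k·t) = 9.090 × e^(−0.01481 × 119)
  = 9.090 × 0.1716 = 1.560 mg/L
(1.560 mg/L = 1.560 µg/mL)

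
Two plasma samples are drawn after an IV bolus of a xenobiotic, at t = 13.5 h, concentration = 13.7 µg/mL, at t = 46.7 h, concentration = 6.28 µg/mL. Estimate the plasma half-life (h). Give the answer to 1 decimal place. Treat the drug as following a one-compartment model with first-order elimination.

k = ln(C₁/C₂) / (t₂ − t₁) = ln(13.7/6.28) / (46.7 − 13.5)
  = 0.7800 / 33.20 = 0.02349 h⁻¹
t½ = ln2 / k = 0.693147 / 0.02349 = 29.51 h

29.5 h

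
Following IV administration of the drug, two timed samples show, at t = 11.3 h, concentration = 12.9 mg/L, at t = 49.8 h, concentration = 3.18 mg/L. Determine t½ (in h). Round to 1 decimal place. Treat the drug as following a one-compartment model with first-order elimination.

19.1 h

k = ln(C₁/C₂) / (t₂ − t₁) = ln(12.9/3.18) / (49.8 − 11.3)
  = 1.400 / 38.50 = 0.03636 h⁻¹
t½ = ln2 / k = 0.693147 / 0.03636 = 19.06 h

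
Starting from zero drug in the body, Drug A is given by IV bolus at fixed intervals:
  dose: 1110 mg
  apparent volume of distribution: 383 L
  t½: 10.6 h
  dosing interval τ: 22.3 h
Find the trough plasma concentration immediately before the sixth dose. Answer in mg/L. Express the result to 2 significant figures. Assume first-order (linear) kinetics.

C₀ per dose = Dose / Vd = 1110 / 383 = 2.898 mg/L
k = ln2 / t½ = 0.693147 / 10.6 = 0.06539 h⁻¹
Fraction remaining after one interval: r = e^(−kτ) = e^(−0.06539 × 22.3) = 0.2327
Before dose 6, 5 doses have been given (aged 1τ, 2τ, 3τ, 4τ, 5τ).
C_trough = C₀ × (r + r² + … + r^5) = C₀ × r(1−r^5)/(1−r)
        = 2.898 × 0.2327 × (1 − 0.0006823) / (1 − 0.2327) = 0.8783 mg/L

0.88 mg/L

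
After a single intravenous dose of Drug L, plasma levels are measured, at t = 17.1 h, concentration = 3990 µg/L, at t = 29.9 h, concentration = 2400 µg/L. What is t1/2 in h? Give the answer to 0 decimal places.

k = ln(C₁/C₂) / (t₂ − t₁) = ln(3990/2400) / (29.9 − 17.1)
  = 0.5083 / 12.80 = 0.03971 h⁻¹
t½ = ln2 / k = 0.693147 / 0.03971 = 17.46 h

17 h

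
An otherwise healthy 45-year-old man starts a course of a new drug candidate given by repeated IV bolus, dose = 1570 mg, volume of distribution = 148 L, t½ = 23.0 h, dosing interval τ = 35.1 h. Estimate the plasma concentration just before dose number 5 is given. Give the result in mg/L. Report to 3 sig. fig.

C₀ per dose = Dose / Vd = 1570 / 148 = 10.61 mg/L
k = ln2 / t½ = 0.693147 / 23.0 = 0.03014 h⁻¹
Fraction remaining after one interval: r = e^(−kτ) = e^(−0.03014 × 35.1) = 0.3472
Before dose 5, 4 doses have been given (aged 1τ, 2τ, 3τ, 4τ).
C_trough = C₀ × (r + r² + … + r^4) = C₀ × r(1−r^4)/(1−r)
        = 10.61 × 0.3472 × (1 − 0.01453) / (1 − 0.3472) = 5.561 mg/L

5.56 mg/L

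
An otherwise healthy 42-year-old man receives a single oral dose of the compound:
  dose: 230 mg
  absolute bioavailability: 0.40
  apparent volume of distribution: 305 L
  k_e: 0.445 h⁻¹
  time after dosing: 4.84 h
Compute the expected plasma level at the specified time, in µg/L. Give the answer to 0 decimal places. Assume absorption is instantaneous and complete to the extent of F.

35 µg/L

Amount reaching circulation = F × Dose = 0.40 × 230.0 = 92.00 mg
C₀ = F·Dose / Vd = 92.00 / 305 = 0.3016 mg/L
C = C₀ · e^(−k·t) = 0.3016 × e^(−0.4450 × 4.84)
  = 0.3016 × 0.1160 = 0.03499 mg/L
Convert: 0.03499 mg/L × 1000 = 34.99 µg/L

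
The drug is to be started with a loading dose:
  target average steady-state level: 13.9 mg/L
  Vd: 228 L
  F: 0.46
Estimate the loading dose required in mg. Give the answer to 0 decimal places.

LD = Css × Vd / F = 13.9 × 228 / 0.46 = 6890 mg

6890 mg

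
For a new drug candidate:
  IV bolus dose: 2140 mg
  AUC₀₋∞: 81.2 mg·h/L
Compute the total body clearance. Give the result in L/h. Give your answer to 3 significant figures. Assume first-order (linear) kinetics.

CL = Dose / AUC = 2140 / 81.2 = 26.35 L/h

26.4 L/h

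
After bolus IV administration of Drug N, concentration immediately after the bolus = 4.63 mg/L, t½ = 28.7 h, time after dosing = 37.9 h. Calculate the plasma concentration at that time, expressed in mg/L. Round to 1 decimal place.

1.9 mg/L

k = ln2 / t½ = 0.693147 / 28.7 = 0.02415 h⁻¹
C = C₀ · e^(−k·t) = 4.630 × e^(−0.02415 × 37.9)
  = 4.630 × 0.4004 = 1.854 mg/L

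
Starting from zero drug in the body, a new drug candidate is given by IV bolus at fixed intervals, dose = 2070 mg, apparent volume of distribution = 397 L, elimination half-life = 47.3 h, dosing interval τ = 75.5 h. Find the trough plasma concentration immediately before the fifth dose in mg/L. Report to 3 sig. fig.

2.55 mg/L

C₀ per dose = Dose / Vd = 2070 / 397 = 5.214 mg/L
k = ln2 / t½ = 0.693147 / 47.3 = 0.01465 h⁻¹
Fraction remaining after one interval: r = e^(−kτ) = e^(−0.01465 × 75.5) = 0.3309
Before dose 5, 4 doses have been given (aged 1τ, 2τ, 3τ, 4τ).
C_trough = C₀ × (r + r² + … + r^4) = C₀ × r(1−r^4)/(1−r)
        = 5.214 × 0.3309 × (1 − 0.01199) / (1 − 0.3309) = 2.548 mg/L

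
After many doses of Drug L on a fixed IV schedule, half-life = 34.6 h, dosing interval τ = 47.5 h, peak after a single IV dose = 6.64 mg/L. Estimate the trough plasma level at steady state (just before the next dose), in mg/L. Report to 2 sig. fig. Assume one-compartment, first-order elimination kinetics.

k = ln2 / t½ = 0.693147 / 34.6 = 0.02003 h⁻¹
e^(−kτ) = e^(−0.02003 × 47.5) = 0.3862
Accumulation ratio R = 1 / (1 − e^(−kτ)) = 1 / (1 − 0.3862) = 1.629
Steady-state trough = C₀ × R × e^(−kτ) = 6.64 × 1.629 × 0.3862 = 4.177 mg/L

4.2 mg/L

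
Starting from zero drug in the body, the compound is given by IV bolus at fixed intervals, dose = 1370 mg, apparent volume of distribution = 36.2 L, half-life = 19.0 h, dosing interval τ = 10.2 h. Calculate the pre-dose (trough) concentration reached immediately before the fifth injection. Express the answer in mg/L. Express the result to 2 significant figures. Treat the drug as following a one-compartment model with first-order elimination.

65 mg/L

C₀ per dose = Dose / Vd = 1370 / 36.2 = 37.85 mg/L
k = ln2 / t½ = 0.693147 / 19.0 = 0.03648 h⁻¹
Fraction remaining after one interval: r = e^(−kτ) = e^(−0.03648 × 10.2) = 0.6893
Before dose 5, 4 doses have been given (aged 1τ, 2τ, 3τ, 4τ).
C_trough = C₀ × (r + r² + … + r^4) = C₀ × r(1−r^4)/(1−r)
        = 37.85 × 0.6893 × (1 − 0.2258) / (1 − 0.6893) = 65.01 mg/L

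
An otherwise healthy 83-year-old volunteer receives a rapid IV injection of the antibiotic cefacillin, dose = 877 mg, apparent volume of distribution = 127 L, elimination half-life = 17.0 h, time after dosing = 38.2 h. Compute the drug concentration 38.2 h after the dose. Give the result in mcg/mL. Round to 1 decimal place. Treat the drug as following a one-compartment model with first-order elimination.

C₀ = Dose / Vd = 877.0 / 127 = 6.906 mg/L
k = ln2 / t½ = 0.693147 / 17.0 = 0.04077 h⁻¹
C = C₀ · e^(−k·t) = 6.906 × e^(−0.04077 × 38.2)
  = 6.906 × 0.2107 = 1.455 mg/L
(1.455 mg/L = 1.455 mcg/mL)

1.5 mcg/mL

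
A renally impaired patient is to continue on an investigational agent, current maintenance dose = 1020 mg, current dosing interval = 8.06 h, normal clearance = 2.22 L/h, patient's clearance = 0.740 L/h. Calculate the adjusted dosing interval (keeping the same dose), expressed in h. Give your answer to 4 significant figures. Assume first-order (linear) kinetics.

24.18 h

To keep the same average steady-state level, dosing rate must scale with clearance.
CL ratio = 0.740 / 2.22 = 0.3333
New interval (same dose) = 8.06 / 0.3333 = 24.18 h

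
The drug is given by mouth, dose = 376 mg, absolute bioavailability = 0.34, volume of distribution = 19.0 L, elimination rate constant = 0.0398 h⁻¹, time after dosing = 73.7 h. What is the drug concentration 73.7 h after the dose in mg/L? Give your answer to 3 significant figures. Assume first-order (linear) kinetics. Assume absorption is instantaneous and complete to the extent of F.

Amount reaching circulation = F × Dose = 0.34 × 376.0 = 127.8 mg
C₀ = F·Dose / Vd = 127.8 / 19.0 = 6.726 mg/L
C = C₀ · e^(−k·t) = 6.726 × e^(−0.03980 × 73.7)
  = 6.726 × 0.05322 = 0.3580 mg/L

0.358 mg/L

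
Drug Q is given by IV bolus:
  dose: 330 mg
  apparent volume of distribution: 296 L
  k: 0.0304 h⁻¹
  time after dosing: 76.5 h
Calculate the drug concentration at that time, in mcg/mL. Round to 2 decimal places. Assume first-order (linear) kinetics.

0.11 mcg/mL

C₀ = Dose / Vd = 330.0 / 296 = 1.115 mg/L
C = C₀ · e^(−k·t) = 1.115 × e^(−0.03040 × 76.5)
  = 1.115 × 0.09772 = 0.1090 mg/L
(0.1090 mg/L = 0.1090 mcg/mL)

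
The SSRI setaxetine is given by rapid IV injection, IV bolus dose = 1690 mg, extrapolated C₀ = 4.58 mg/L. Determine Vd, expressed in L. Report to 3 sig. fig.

Vd = Dose / C₀ = 1690 / 4.58 = 369.0 L

369 L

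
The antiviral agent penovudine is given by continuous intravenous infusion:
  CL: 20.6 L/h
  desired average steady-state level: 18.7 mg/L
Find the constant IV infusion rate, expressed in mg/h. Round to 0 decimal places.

At steady state, infusion rate R₀ = Css × CL = 18.7 × 20.60 = 385.2 mg/h

385 mg/h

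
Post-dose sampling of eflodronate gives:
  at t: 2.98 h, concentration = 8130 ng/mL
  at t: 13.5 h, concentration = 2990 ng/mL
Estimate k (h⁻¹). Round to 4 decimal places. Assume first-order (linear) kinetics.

k = ln(C₁/C₂) / (t₂ − t₁) = ln(8130/2990) / (13.5 − 2.98)
  = 1.000 / 10.52 = 0.09506 h⁻¹

0.0951 h⁻¹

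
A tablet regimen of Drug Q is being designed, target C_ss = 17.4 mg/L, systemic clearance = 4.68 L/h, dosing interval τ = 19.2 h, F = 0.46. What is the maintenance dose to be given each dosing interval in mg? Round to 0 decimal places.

At steady state, F × (Dose/τ) = Css × CL.
Dose = Css × CL × τ / F = 17.4 × 4.680 × 19.2 / 0.46 = 3399 mg

3399 mg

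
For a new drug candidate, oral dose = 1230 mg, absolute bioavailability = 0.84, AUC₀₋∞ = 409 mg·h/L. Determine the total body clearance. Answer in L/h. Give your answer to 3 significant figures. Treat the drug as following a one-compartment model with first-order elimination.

2.53 L/h

CL = F·Dose / AUC = 0.84 × 1230 / 409 = 2.526 L/h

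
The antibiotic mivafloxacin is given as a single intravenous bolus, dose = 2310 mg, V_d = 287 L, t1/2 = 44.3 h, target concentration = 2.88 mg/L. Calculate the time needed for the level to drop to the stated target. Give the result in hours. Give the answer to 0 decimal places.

66 h

C₀ = Dose / Vd = 2310 / 287 = 8.049 mg/L
k = ln2 / t½ = 0.693147 / 44.3 = 0.01565 h⁻¹
t = ln(C₀ / C) / k = ln(8.049 / 2.88) / 0.01565
  = ln(2.795) / 0.01565 = 1.028 / 0.01565 = 65.69 h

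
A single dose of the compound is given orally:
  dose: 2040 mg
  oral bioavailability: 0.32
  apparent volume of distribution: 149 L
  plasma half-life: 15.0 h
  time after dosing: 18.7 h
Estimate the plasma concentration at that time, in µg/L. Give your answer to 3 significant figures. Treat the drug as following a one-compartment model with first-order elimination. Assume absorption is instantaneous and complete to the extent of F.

1850 µg/L

Amount reaching circulation = F × Dose = 0.32 × 2040 = 652.8 mg
C₀ = F·Dose / Vd = 652.8 / 149 = 4.381 mg/L
k = ln2 / t½ = 0.693147 / 15.0 = 0.04621 h⁻¹
C = C₀ · e^(−k·t) = 4.381 × e^(−0.04621 × 18.7)
  = 4.381 × 0.4214 = 1.846 mg/L
Convert: 1.846 mg/L × 1000 = 1846 µg/L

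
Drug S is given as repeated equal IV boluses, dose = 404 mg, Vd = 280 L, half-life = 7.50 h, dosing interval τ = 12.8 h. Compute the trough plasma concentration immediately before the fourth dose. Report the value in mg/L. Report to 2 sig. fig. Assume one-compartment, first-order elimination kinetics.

0.62 mg/L

C₀ per dose = Dose / Vd = 404 / 280 = 1.443 mg/L
k = ln2 / t½ = 0.693147 / 7.50 = 0.09242 h⁻¹
Fraction remaining after one interval: r = e^(−kτ) = e^(−0.09242 × 12.8) = 0.3064
Before dose 4, 3 doses have been given (aged 1τ, 2τ, 3τ).
C_trough = C₀ × (r + r² + … + r^3) = C₀ × r(1−r^3)/(1−r)
        = 1.443 × 0.3064 × (1 − 0.02877) / (1 − 0.3064) = 0.6191 mg/L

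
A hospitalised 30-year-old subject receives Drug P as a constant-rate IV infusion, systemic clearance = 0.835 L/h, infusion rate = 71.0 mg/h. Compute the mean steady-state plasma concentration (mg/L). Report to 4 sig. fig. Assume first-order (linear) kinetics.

85.03 mg/L

At steady state Css = R₀ / CL = 71.0 / 0.8350 = 85.03 mg/L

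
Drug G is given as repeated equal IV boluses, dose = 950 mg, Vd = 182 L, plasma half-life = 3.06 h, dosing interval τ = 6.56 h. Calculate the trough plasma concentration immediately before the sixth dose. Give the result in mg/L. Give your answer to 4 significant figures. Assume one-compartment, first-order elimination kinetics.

C₀ per dose = Dose / Vd = 950 / 182 = 5.220 mg/L
k = ln2 / t½ = 0.693147 / 3.06 = 0.2265 h⁻¹
Fraction remaining after one interval: r = e^(−kτ) = e^(−0.2265 × 6.56) = 0.2263
Before dose 6, 5 doses have been given (aged 1τ, 2τ, 3τ, 4τ, 5τ).
C_trough = C₀ × (r + r² + … + r^5) = C₀ × r(1−r^5)/(1−r)
        = 5.220 × 0.2263 × (1 − 0.0005935) / (1 − 0.2263) = 1.526 mg/L

1.526 mg/L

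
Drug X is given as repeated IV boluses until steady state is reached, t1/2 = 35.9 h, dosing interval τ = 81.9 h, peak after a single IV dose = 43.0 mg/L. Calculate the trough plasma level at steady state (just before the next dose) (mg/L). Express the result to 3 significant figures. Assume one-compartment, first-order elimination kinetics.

k = ln2 / t½ = 0.693147 / 35.9 = 0.01931 h⁻¹
e^(−kτ) = e^(−0.01931 × 81.9) = 0.2057
Accumulation ratio R = 1 / (1 − e^(−kτ)) = 1 / (1 − 0.2057) = 1.259
Steady-state trough = C₀ × R × e^(−kτ) = 43.0 × 1.259 × 0.2057 = 11.14 mg/L

11.1 mg/L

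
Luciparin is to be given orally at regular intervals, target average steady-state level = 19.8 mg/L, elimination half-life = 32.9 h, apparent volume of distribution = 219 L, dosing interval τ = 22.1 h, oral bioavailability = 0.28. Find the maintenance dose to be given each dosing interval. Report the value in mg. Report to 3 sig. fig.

k = ln2 / t½ = 0.693147 / 32.9 = 0.02107 h⁻¹
CL = k × Vd = 0.02107 × 219 = 4.614 L/h
At steady state, F × (Dose/τ) = Css × CL.
Dose = Css × CL × τ / F = 19.8 × 4.614 × 22.1 / 0.28 = 7211 mg

7210 mg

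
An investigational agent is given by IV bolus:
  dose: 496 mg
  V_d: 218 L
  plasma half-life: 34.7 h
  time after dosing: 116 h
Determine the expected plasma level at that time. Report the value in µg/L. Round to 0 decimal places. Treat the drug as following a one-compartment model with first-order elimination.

224 µg/L

C₀ = Dose / Vd = 496.0 / 218 = 2.275 mg/L
k = ln2 / t½ = 0.693147 / 34.7 = 0.01998 h⁻¹
C = C₀ · e^(−k·t) = 2.275 × e^(−0.01998 × 116)
  = 2.275 × 0.09850 = 0.2241 mg/L
Convert: 0.2241 mg/L × 1000 = 224.1 µg/L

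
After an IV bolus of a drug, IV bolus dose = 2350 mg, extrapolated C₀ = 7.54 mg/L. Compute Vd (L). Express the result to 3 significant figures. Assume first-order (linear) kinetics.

312 L

Vd = Dose / C₀ = 2350 / 7.54 = 311.7 L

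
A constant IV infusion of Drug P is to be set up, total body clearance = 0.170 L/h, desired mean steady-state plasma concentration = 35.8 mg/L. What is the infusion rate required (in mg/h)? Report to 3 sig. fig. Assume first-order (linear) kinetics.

6.09 mg/h

At steady state, infusion rate R₀ = Css × CL = 35.8 × 0.1700 = 6.086 mg/h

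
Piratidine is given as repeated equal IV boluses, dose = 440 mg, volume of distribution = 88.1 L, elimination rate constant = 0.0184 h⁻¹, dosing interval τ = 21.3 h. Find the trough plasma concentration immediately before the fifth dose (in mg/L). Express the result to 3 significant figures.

8.24 mg/L

C₀ per dose = Dose / Vd = 440 / 88.1 = 4.994 mg/L
Fraction remaining after one interval: r = e^(−kτ) = e^(−0.01840 × 21.3) = 0.6758
Before dose 5, 4 doses have been given (aged 1τ, 2τ, 3τ, 4τ).
C_trough = C₀ × (r + r² + … + r^4) = C₀ × r(1−r^4)/(1−r)
        = 4.994 × 0.6758 × (1 − 0.2086) / (1 − 0.6758) = 8.239 mg/L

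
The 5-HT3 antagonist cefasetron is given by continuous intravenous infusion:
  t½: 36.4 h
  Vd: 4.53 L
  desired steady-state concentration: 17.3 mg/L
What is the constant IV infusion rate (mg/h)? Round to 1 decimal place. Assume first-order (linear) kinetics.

k = ln2 / t½ = 0.693147 / 36.4 = 0.01904 h⁻¹
CL = k × Vd = 0.01904 × 4.53 = 0.08625 L/h
At steady state, infusion rate R₀ = Css × CL = 17.3 × 0.08625 = 1.492 mg/h

1.5 mg/h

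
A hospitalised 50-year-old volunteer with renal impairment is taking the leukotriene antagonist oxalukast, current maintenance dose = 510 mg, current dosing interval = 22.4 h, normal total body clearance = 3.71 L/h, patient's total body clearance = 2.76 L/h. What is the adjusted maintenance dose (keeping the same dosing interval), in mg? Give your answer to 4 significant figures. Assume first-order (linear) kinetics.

379.4 mg

To keep the same average steady-state level, dosing rate must scale with clearance.
CL ratio = 2.76 / 3.71 = 0.7439
New dose (same interval) = 510 × 0.7439 = 379.4 mg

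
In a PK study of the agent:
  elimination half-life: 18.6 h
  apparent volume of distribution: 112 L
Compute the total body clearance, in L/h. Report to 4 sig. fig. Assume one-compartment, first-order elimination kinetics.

4.174 L/h

k = ln2 / t½ = 0.693147 / 18.6 = 0.03727 h⁻¹
CL = k × Vd = 0.03727 × 112 = 4.174 L/h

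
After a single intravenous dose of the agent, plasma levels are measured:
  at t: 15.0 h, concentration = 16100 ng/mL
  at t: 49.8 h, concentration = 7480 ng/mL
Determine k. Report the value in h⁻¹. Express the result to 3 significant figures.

0.0220 h⁻¹

k = ln(C₁/C₂) / (t₂ − t₁) = ln(16100/7480) / (49.8 − 15.0)
  = 0.7666 / 34.80 = 0.02203 h⁻¹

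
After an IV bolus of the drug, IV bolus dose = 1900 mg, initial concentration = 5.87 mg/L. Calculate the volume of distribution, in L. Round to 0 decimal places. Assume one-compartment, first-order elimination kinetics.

324 L

Vd = Dose / C₀ = 1900 / 5.87 = 323.7 L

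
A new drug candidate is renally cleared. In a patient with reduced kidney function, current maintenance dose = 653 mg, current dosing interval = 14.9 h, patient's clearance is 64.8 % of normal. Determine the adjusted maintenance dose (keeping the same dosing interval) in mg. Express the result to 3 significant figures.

423 mg

To keep the same average steady-state level, dosing rate must scale with clearance.
CL ratio = 64.8 / 100 = 0.6480
New dose (same interval) = 653 × 0.6480 = 423.1 mg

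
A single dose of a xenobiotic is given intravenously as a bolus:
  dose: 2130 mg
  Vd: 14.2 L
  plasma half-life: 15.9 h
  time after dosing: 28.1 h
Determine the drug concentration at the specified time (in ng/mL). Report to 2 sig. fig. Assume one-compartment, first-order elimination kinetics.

C₀ = Dose / Vd = 2130 / 14.2 = 150.0 mg/L
k = ln2 / t½ = 0.693147 / 15.9 = 0.04359 h⁻¹
C = C₀ · e^(−k·t) = 150.0 × e^(−0.04359 × 28.1)
  = 150.0 × 0.2938 = 44.07 mg/L
Convert: 44.07 mg/L × 1000 = 44070 ng/mL

44000 ng/mL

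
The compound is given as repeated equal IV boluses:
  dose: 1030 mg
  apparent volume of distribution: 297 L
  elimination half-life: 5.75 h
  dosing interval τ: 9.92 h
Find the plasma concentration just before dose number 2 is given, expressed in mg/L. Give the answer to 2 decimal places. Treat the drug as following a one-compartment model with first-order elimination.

1.05 mg/L

C₀ per dose = Dose / Vd = 1030 / 297 = 3.468 mg/L
k = ln2 / t½ = 0.693147 / 5.75 = 0.1205 h⁻¹
Fraction remaining after one interval: r = e^(−kτ) = e^(−0.1205 × 9.92) = 0.3026
Before dose 2, 1 dose has been given (aged 1τ).
C_trough = C₀ × r = 3.468 × 0.3026 = 1.049 mg/L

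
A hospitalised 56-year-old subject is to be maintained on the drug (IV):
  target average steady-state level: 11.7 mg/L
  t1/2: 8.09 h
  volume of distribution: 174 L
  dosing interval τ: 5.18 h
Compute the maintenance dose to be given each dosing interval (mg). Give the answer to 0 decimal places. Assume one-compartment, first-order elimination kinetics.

904 mg

k = ln2 / t½ = 0.693147 / 8.09 = 0.08568 h⁻¹
CL = k × Vd = 0.08568 × 174 = 14.91 L/h
At steady state, Dose/τ = Css × CL.
Dose = Css × CL × τ = 11.7 × 14.91 × 5.18 = 903.6 mg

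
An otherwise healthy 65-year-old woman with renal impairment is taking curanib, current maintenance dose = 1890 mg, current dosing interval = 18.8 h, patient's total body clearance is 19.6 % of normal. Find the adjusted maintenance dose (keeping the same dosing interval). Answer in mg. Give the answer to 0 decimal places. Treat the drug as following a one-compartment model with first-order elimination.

370 mg

To keep the same average steady-state level, dosing rate must scale with clearance.
CL ratio = 19.6 / 100 = 0.1960
New dose (same interval) = 1890 × 0.1960 = 370.4 mg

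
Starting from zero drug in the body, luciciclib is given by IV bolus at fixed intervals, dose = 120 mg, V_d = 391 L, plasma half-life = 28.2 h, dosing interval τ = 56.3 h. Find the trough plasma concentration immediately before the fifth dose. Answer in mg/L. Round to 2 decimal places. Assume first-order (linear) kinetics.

0.10 mg/L

C₀ per dose = Dose / Vd = 120 / 391 = 0.3069 mg/L
k = ln2 / t½ = 0.693147 / 28.2 = 0.02458 h⁻¹
Fraction remaining after one interval: r = e^(−kτ) = e^(−0.02458 × 56.3) = 0.2506
Before dose 5, 4 doses have been given (aged 1τ, 2τ, 3τ, 4τ).
C_trough = C₀ × (r + r² + … + r^4) = C₀ × r(1−r^4)/(1−r)
        = 0.3069 × 0.2506 × (1 − 0.003944) / (1 − 0.2506) = 0.1022 mg/L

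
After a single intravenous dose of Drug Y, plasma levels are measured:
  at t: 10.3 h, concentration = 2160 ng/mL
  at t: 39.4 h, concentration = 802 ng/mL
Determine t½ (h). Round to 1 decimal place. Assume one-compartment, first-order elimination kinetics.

20.4 h

k = ln(C₁/C₂) / (t₂ − t₁) = ln(2160/802) / (39.4 − 10.3)
  = 0.9908 / 29.10 = 0.03405 h⁻¹
t½ = ln2 / k = 0.693147 / 0.03405 = 20.36 h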